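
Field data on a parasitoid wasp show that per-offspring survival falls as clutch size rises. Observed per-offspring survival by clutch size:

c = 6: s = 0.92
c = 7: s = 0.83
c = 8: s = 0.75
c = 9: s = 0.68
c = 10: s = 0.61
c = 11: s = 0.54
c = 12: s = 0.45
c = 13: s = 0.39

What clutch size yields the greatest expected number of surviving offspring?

9

Expected surviving offspring = c × s(c):
  c=6: 6 × 0.92 = 5.520
  c=7: 7 × 0.83 = 5.810
  c=8: 8 × 0.75 = 6.000
  c=9: 9 × 0.68 = 6.120
  c=10: 10 × 0.61 = 6.100
  c=11: 11 × 0.54 = 5.940
  c=12: 12 × 0.45 = 5.400
  c=13: 13 × 0.39 = 5.070
Maximum at c = 9 (6.120 surviving offspring).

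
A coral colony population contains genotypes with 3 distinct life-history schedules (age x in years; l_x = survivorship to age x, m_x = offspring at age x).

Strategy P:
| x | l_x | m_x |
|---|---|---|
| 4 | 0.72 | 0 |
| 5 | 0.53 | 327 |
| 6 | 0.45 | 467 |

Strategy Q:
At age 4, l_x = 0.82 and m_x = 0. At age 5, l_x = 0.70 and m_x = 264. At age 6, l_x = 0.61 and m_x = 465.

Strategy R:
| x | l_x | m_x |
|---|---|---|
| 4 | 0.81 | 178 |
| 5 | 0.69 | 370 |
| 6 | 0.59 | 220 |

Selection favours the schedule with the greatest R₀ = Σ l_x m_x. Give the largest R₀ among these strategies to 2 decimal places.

529.28

Strategy P: R₀ = 0.72×0 + 0.53×327 + 0.45×467 = 383.4600
Strategy Q: R₀ = 0.82×0 + 0.70×264 + 0.61×465 = 468.4500
Strategy R: R₀ = 0.81×178 + 0.69×370 + 0.59×220 = 529.2800
Highest R₀: strategy R with 529.2800.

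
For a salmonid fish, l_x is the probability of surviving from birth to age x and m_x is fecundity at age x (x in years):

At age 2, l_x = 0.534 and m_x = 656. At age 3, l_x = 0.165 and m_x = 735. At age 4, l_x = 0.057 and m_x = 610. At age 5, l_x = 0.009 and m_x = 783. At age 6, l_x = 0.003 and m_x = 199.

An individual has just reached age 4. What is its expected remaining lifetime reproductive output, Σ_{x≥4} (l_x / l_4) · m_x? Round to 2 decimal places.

l_4 = 0.057. Conditional survival from age 4 to x is l_x / l_4.
  x=4: (0.057/0.057) × 610 = 610.0000
  x=5: (0.009/0.057) × 783 = 123.6316
  x=6: (0.003/0.057) × 199 = 10.4737
Sum = 610.0000 + 123.6316 + 10.4737 = 744.1053

744.11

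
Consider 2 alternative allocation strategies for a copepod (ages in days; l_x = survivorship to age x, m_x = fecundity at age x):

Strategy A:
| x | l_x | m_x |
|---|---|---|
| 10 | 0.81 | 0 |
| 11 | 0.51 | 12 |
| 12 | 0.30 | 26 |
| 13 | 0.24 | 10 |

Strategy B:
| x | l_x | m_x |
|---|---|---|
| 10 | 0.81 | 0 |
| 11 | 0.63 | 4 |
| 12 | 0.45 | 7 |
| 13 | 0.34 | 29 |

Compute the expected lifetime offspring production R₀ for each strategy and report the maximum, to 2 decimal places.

16.32

Strategy A: R₀ = 0.81×0 + 0.51×12 + 0.30×26 + 0.24×10 = 16.3200
Strategy B: R₀ = 0.81×0 + 0.63×4 + 0.45×7 + 0.34×29 = 15.5300
Highest R₀: strategy A with 16.3200.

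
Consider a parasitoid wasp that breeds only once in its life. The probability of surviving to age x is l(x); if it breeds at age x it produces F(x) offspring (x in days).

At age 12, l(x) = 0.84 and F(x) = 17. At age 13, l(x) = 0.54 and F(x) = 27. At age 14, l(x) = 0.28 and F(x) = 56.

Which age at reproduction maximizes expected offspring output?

14

Expected offspring if breeding at age x = l(x) × F(x):
  age 12: 0.84 × 17 = 14.280
  age 13: 0.54 × 27 = 14.580
  age 14: 0.28 × 56 = 15.680
Maximum at age 14 (15.680).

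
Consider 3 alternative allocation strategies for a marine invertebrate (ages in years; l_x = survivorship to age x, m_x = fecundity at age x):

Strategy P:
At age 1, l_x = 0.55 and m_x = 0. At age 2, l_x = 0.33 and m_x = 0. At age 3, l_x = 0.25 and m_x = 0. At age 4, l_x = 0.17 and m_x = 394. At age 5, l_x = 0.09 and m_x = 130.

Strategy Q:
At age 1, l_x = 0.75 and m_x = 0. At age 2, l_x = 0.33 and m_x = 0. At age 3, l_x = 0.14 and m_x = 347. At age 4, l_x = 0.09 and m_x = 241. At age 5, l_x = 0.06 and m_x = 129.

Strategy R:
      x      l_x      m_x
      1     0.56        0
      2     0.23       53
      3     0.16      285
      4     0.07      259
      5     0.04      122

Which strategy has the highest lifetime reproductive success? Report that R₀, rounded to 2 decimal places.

Strategy P: R₀ = 0.55×0 + 0.33×0 + 0.25×0 + 0.17×394 + 0.09×130 = 78.6800
Strategy Q: R₀ = 0.75×0 + 0.33×0 + 0.14×347 + 0.09×241 + 0.06×129 = 78.0100
Strategy R: R₀ = 0.56×0 + 0.23×53 + 0.16×285 + 0.07×259 + 0.04×122 = 80.8000
Highest R₀: strategy R with 80.8000.

80.80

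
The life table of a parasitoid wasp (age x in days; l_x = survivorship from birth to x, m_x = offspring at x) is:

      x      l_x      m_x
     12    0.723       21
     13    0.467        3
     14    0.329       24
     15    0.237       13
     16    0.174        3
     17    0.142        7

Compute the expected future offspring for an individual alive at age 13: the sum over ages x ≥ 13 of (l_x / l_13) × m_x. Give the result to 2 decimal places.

l_13 = 0.467. Conditional survival from age 13 to x is l_x / l_13.
  x=13: (0.467/0.467) × 3 = 3.0000
  x=14: (0.329/0.467) × 24 = 16.9079
  x=15: (0.237/0.467) × 13 = 6.5974
  x=16: (0.174/0.467) × 3 = 1.1178
  x=17: (0.142/0.467) × 7 = 2.1285
Sum = 3.0000 + 16.9079 + 6.5974 + 1.1178 + 2.1285 = 29.7516

29.75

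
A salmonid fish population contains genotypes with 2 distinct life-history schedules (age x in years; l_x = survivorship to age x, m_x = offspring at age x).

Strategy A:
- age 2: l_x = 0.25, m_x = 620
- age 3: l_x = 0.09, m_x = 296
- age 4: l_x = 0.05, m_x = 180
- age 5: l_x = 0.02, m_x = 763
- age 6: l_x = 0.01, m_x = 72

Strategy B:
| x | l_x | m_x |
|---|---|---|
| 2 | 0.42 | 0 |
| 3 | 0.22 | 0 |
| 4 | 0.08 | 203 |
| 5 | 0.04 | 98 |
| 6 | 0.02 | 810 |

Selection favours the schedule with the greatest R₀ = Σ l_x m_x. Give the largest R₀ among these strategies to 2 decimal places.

Strategy A: R₀ = 0.25×620 + 0.09×296 + 0.05×180 + 0.02×763 + 0.01×72 = 206.6200
Strategy B: R₀ = 0.42×0 + 0.22×0 + 0.08×203 + 0.04×98 + 0.02×810 = 36.3600
Highest R₀: strategy A with 206.6200.

206.62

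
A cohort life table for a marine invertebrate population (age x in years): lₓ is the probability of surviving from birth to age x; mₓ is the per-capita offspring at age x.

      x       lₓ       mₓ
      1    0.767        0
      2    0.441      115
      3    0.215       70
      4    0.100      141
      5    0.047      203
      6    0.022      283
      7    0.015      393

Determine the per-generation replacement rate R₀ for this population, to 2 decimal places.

101.53

R₀ = Σ lₓ mₓ:
  age 1: 0.767 × 0 = 0.0000
  age 2: 0.441 × 115 = 50.7150
  age 3: 0.215 × 70 = 15.0500
  age 4: 0.100 × 141 = 14.1000
  age 5: 0.047 × 203 = 9.5410
  age 6: 0.022 × 283 = 6.2260
  age 7: 0.015 × 393 = 5.8950
R₀ = 0.0000 + 50.7150 + 15.0500 + 14.1000 + 9.5410 + 6.2260 + 5.8950 = 101.5270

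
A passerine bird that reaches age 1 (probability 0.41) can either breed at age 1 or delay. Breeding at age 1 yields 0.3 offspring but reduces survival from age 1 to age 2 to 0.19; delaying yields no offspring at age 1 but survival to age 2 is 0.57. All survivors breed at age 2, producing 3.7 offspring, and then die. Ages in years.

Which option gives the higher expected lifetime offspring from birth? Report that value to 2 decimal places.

0.86

breed at age 1: R₀ = 0.41 × (0.3 + 0.19 × 3.7) = 0.41 × 1.0030 = 0.4112
delay to age 2: R₀ = 0.41 × (0.57 × 3.7) = 0.41 × 2.1090 = 0.8647
Higher: delay to age 2 (0.8647).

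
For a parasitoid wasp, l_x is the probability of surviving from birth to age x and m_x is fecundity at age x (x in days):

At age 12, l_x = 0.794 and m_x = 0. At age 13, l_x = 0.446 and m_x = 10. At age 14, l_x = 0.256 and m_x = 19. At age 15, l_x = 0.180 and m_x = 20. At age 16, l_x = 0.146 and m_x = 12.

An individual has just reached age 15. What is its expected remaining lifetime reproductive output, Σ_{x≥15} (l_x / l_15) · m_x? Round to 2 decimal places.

l_15 = 0.180. Conditional survival from age 15 to x is l_x / l_15.
  x=15: (0.180/0.180) × 20 = 20.0000
  x=16: (0.146/0.180) × 12 = 9.7333
Sum = 20.0000 + 9.7333 = 29.7333

29.73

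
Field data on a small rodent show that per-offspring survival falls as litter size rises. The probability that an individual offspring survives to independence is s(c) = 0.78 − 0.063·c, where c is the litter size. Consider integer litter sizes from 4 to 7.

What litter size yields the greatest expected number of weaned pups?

Expected weaned pups = c × s(c):
  c=4: 4 × 0.528 = 2.112
  c=5: 5 × 0.465 = 2.325
  c=6: 6 × 0.402 = 2.412
  c=7: 7 × 0.339 = 2.373
Maximum at c = 6 (2.412 weaned pups).

6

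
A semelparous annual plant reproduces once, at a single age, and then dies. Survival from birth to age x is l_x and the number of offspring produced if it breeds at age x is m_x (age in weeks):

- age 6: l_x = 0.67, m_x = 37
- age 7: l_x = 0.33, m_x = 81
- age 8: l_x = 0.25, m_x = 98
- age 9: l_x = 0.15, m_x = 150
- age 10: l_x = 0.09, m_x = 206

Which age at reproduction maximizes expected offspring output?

Expected offspring if breeding at age x = l_x × m_x:
  age 6: 0.67 × 37 = 24.790
  age 7: 0.33 × 81 = 26.730
  age 8: 0.25 × 98 = 24.500
  age 9: 0.15 × 150 = 22.500
  age 10: 0.09 × 206 = 18.540
Maximum at age 7 (26.730).

7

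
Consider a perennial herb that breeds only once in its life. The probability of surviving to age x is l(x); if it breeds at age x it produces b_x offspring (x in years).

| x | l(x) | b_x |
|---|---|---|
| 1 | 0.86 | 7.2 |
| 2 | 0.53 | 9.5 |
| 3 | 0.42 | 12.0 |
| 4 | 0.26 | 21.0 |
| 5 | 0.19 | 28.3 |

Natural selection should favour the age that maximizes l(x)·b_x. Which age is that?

1

Expected offspring if breeding at age x = l(x) × b_x:
  age 1: 0.86 × 7.2 = 6.192
  age 2: 0.53 × 9.5 = 5.035
  age 3: 0.42 × 12.0 = 5.040
  age 4: 0.26 × 21.0 = 5.460
  age 5: 0.19 × 28.3 = 5.377
Maximum at age 1 (6.192).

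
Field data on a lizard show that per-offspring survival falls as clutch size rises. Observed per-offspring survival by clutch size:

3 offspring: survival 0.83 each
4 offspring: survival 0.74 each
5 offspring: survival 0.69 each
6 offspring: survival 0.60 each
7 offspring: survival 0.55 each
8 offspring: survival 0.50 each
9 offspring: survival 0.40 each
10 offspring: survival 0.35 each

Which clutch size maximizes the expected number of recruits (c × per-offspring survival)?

8

Expected recruits = c × s(c):
  c=3: 3 × 0.83 = 2.490
  c=4: 4 × 0.74 = 2.960
  c=5: 5 × 0.69 = 3.450
  c=6: 6 × 0.60 = 3.600
  c=7: 7 × 0.55 = 3.850
  c=8: 8 × 0.50 = 4.000
  c=9: 9 × 0.40 = 3.600
  c=10: 10 × 0.35 = 3.500
Maximum at c = 8 (4.000 recruits).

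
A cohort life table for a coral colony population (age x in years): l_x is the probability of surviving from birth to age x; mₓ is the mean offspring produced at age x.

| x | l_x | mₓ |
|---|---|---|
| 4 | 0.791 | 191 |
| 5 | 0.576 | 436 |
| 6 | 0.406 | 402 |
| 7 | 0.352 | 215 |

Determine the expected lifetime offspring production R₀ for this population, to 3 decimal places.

R₀ = Σ l_x mₓ:
  age 4: 0.791 × 191 = 151.0810
  age 5: 0.576 × 436 = 251.1360
  age 6: 0.406 × 402 = 163.2120
  age 7: 0.352 × 215 = 75.6800
R₀ = 151.0810 + 251.1360 + 163.2120 + 75.6800 = 641.1090

641.109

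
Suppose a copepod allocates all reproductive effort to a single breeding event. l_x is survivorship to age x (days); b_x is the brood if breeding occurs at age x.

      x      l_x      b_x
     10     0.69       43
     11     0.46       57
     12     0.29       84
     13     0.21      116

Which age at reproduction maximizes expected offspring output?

Expected offspring if breeding at age x = l_x × b_x:
  age 10: 0.69 × 43 = 29.670
  age 11: 0.46 × 57 = 26.220
  age 12: 0.29 × 84 = 24.360
  age 13: 0.21 × 116 = 24.360
Maximum at age 10 (29.670).

10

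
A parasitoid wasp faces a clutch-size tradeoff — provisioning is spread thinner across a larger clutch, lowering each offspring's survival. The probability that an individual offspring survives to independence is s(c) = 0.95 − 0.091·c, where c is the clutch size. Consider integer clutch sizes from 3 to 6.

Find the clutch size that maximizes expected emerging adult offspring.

Expected emerging adult offspring = c × s(c):
  c=3: 3 × 0.677 = 2.031
  c=4: 4 × 0.586 = 2.344
  c=5: 5 × 0.495 = 2.475
  c=6: 6 × 0.404 = 2.424
Maximum at c = 5 (2.475 emerging adult offspring).

5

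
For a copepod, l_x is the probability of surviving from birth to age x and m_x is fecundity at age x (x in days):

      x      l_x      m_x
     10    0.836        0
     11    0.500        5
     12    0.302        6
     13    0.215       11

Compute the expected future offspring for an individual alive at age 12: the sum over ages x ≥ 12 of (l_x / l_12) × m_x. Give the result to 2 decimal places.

13.83

l_12 = 0.302. Conditional survival from age 12 to x is l_x / l_12.
  x=12: (0.302/0.302) × 6 = 6.0000
  x=13: (0.215/0.302) × 11 = 7.8311
Sum = 6.0000 + 7.8311 = 13.8311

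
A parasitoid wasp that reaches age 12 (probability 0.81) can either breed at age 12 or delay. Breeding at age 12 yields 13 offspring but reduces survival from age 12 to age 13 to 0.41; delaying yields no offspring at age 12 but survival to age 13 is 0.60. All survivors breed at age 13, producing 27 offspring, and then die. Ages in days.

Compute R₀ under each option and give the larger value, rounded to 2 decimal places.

breed at age 12: R₀ = 0.81 × (13 + 0.41 × 27) = 0.81 × 24.0700 = 19.4967
delay to age 13: R₀ = 0.81 × (0.60 × 27) = 0.81 × 16.2000 = 13.1220
Higher: breed at age 12 (19.4967).

19.50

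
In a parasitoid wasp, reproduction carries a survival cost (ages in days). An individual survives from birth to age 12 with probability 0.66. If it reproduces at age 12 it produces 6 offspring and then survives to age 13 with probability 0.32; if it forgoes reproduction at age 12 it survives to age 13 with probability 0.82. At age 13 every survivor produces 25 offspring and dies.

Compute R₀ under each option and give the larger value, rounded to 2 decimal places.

breed at age 12: R₀ = 0.66 × (6 + 0.32 × 25) = 0.66 × 14.0000 = 9.2400
delay to age 13: R₀ = 0.66 × (0.82 × 25) = 0.66 × 20.5000 = 13.5300
Higher: delay to age 13 (13.5300).

13.53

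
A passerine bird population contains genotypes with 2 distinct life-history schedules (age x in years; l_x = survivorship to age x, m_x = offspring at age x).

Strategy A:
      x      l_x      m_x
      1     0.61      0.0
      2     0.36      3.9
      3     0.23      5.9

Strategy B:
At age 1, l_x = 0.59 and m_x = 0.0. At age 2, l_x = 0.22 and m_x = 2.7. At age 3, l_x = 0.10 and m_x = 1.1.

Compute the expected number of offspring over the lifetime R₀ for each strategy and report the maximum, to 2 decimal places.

Strategy A: R₀ = 0.61×0.0 + 0.36×3.9 + 0.23×5.9 = 2.7610
Strategy B: R₀ = 0.59×0.0 + 0.22×2.7 + 0.10×1.1 = 0.7040
Highest R₀: strategy A with 2.7610.

2.76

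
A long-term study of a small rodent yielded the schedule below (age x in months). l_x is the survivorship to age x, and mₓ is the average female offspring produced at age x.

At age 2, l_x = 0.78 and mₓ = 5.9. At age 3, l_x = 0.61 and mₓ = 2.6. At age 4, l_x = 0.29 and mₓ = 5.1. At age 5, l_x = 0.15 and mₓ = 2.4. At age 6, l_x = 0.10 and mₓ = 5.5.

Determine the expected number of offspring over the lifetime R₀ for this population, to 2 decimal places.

R₀ = Σ l_x mₓ:
  age 2: 0.78 × 5.9 = 4.6020
  age 3: 0.61 × 2.6 = 1.5860
  age 4: 0.29 × 5.1 = 1.4790
  age 5: 0.15 × 2.4 = 0.3600
  age 6: 0.10 × 5.5 = 0.5500
R₀ = 4.6020 + 1.5860 + 1.4790 + 0.3600 + 0.5500 = 8.5770

8.58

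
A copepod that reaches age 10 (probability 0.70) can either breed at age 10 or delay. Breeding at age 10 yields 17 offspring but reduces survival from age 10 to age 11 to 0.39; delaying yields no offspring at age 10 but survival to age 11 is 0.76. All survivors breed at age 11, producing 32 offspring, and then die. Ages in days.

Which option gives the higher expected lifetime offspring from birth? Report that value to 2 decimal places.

20.64

breed at age 10: R₀ = 0.70 × (17 + 0.39 × 32) = 0.70 × 29.4800 = 20.6360
delay to age 11: R₀ = 0.70 × (0.76 × 32) = 0.70 × 24.3200 = 17.0240
Higher: breed at age 10 (20.6360).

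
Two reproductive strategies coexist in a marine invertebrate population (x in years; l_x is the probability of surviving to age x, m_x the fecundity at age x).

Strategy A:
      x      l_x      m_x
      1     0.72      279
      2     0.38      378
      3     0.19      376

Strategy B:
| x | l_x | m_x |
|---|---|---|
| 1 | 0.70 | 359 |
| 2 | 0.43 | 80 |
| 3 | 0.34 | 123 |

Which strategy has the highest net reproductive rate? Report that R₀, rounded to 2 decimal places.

415.96

Strategy A: R₀ = 0.72×279 + 0.38×378 + 0.19×376 = 415.9600
Strategy B: R₀ = 0.70×359 + 0.43×80 + 0.34×123 = 327.5200
Highest R₀: strategy A with 415.9600.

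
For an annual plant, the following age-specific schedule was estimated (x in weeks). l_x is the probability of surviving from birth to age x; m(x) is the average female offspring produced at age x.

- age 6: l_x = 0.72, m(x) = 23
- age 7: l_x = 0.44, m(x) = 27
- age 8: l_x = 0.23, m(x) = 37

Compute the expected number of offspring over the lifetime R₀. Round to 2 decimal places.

R₀ = Σ l_x m(x):
  age 6: 0.72 × 23 = 16.5600
  age 7: 0.44 × 27 = 11.8800
  age 8: 0.23 × 37 = 8.5100
R₀ = 16.5600 + 11.8800 + 8.5100 = 36.9500

36.95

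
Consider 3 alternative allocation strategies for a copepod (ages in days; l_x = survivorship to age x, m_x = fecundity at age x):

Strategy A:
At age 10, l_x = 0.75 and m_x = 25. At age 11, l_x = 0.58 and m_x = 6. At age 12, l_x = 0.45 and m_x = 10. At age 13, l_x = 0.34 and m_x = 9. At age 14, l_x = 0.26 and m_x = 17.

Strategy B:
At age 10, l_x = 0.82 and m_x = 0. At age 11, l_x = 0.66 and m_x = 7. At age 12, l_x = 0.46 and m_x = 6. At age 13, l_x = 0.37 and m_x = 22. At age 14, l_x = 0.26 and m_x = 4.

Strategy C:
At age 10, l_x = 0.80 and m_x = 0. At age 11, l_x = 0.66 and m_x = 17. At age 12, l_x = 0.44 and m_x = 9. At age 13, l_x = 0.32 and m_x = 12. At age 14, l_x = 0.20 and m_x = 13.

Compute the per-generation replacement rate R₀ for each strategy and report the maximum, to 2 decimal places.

34.21

Strategy A: R₀ = 0.75×25 + 0.58×6 + 0.45×10 + 0.34×9 + 0.26×17 = 34.2100
Strategy B: R₀ = 0.82×0 + 0.66×7 + 0.46×6 + 0.37×22 + 0.26×4 = 16.5600
Strategy C: R₀ = 0.80×0 + 0.66×17 + 0.44×9 + 0.32×12 + 0.20×13 = 21.6200
Highest R₀: strategy A with 34.2100.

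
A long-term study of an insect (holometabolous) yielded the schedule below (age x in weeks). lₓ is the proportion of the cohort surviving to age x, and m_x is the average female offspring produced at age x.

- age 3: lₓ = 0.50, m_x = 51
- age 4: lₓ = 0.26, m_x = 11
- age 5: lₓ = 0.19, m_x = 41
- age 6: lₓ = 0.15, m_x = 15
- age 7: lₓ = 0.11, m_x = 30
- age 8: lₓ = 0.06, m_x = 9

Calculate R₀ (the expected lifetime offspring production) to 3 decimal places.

R₀ = Σ lₓ m_x:
  age 3: 0.50 × 51 = 25.5000
  age 4: 0.26 × 11 = 2.8600
  age 5: 0.19 × 41 = 7.7900
  age 6: 0.15 × 15 = 2.2500
  age 7: 0.11 × 30 = 3.3000
  age 8: 0.06 × 9 = 0.5400
R₀ = 25.5000 + 2.8600 + 7.7900 + 2.2500 + 3.3000 + 0.5400 = 42.2400

42.240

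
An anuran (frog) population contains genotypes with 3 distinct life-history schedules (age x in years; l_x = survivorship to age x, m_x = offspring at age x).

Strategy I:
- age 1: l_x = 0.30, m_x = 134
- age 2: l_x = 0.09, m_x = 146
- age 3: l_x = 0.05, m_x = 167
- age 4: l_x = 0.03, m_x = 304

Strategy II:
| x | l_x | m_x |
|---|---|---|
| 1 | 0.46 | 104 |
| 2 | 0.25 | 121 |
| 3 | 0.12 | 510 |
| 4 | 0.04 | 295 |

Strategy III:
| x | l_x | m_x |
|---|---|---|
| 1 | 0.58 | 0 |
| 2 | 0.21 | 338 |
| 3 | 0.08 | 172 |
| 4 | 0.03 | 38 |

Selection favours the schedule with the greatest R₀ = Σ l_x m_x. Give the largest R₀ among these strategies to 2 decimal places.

151.09

Strategy I: R₀ = 0.30×134 + 0.09×146 + 0.05×167 + 0.03×304 = 70.8100
Strategy II: R₀ = 0.46×104 + 0.25×121 + 0.12×510 + 0.04×295 = 151.0900
Strategy III: R₀ = 0.58×0 + 0.21×338 + 0.08×172 + 0.03×38 = 85.8800
Highest R₀: strategy II with 151.0900.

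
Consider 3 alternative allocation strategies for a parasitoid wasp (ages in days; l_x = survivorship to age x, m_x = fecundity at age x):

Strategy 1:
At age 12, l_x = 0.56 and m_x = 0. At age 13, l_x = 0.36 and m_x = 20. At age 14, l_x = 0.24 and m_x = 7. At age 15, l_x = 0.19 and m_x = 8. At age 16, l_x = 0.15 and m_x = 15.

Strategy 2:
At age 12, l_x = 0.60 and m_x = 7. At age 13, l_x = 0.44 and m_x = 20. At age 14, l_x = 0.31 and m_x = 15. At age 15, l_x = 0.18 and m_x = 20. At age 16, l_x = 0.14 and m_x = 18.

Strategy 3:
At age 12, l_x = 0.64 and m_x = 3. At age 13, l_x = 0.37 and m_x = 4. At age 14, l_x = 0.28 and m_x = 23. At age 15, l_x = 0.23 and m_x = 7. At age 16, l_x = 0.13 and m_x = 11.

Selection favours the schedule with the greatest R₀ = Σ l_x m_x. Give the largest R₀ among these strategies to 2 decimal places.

23.77

Strategy 1: R₀ = 0.56×0 + 0.36×20 + 0.24×7 + 0.19×8 + 0.15×15 = 12.6500
Strategy 2: R₀ = 0.60×7 + 0.44×20 + 0.31×15 + 0.18×20 + 0.14×18 = 23.7700
Strategy 3: R₀ = 0.64×3 + 0.37×4 + 0.28×23 + 0.23×7 + 0.13×11 = 12.8800
Highest R₀: strategy 2 with 23.7700.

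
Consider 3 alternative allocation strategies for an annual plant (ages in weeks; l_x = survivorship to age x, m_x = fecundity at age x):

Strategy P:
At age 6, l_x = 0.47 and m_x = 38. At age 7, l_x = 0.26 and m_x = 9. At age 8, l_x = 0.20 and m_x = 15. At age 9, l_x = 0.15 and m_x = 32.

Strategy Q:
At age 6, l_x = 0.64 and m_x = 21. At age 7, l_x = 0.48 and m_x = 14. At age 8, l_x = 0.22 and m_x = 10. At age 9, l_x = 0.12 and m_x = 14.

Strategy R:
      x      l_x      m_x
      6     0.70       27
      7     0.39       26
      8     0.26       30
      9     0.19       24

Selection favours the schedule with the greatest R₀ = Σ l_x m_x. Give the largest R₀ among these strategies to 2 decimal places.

Strategy P: R₀ = 0.47×38 + 0.26×9 + 0.20×15 + 0.15×32 = 28.0000
Strategy Q: R₀ = 0.64×21 + 0.48×14 + 0.22×10 + 0.12×14 = 24.0400
Strategy R: R₀ = 0.70×27 + 0.39×26 + 0.26×30 + 0.19×24 = 41.4000
Highest R₀: strategy R with 41.4000.

41.40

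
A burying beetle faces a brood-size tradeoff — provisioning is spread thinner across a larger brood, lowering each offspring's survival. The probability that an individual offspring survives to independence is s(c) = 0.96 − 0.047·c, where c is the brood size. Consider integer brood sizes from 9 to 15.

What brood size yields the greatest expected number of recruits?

10

Expected recruits = c × s(c):
  c=9: 9 × 0.537 = 4.833
  c=10: 10 × 0.490 = 4.900
  c=11: 11 × 0.443 = 4.873
  c=12: 12 × 0.396 = 4.752
  c=13: 13 × 0.349 = 4.537
  c=14: 14 × 0.302 = 4.228
  c=15: 15 × 0.255 = 3.825
Maximum at c = 10 (4.900 recruits).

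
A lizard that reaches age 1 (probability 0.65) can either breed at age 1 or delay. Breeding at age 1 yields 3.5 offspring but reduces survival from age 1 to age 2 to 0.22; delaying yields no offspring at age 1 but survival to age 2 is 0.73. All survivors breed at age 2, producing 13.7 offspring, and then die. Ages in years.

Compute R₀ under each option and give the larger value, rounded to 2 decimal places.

breed at age 1: R₀ = 0.65 × (3.5 + 0.22 × 13.7) = 0.65 × 6.5140 = 4.2341
delay to age 2: R₀ = 0.65 × (0.73 × 13.7) = 0.65 × 10.0010 = 6.5007
Higher: delay to age 2 (6.5007).

6.50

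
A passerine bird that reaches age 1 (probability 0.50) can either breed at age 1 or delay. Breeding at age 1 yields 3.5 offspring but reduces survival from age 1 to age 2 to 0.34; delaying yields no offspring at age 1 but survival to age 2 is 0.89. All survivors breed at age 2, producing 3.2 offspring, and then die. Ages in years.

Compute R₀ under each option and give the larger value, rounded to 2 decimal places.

2.29

breed at age 1: R₀ = 0.50 × (3.5 + 0.34 × 3.2) = 0.50 × 4.5880 = 2.2940
delay to age 2: R₀ = 0.50 × (0.89 × 3.2) = 0.50 × 2.8480 = 1.4240
Higher: breed at age 1 (2.2940).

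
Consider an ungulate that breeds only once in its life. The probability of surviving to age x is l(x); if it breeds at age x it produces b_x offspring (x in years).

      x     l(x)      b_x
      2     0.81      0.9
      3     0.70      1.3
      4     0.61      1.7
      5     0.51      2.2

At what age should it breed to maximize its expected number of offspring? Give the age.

5

Expected offspring if breeding at age x = l(x) × b_x:
  age 2: 0.81 × 0.9 = 0.729
  age 3: 0.70 × 1.3 = 0.910
  age 4: 0.61 × 1.7 = 1.037
  age 5: 0.51 × 2.2 = 1.122
Maximum at age 5 (1.122).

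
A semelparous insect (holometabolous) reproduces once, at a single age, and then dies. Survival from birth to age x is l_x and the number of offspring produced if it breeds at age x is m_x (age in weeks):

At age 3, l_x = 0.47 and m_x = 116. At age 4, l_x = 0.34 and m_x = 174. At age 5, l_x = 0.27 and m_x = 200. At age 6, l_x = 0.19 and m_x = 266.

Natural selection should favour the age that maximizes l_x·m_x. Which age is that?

Expected offspring if breeding at age x = l_x × m_x:
  age 3: 0.47 × 116 = 54.520
  age 4: 0.34 × 174 = 59.160
  age 5: 0.27 × 200 = 54.000
  age 6: 0.19 × 266 = 50.540
Maximum at age 4 (59.160).

4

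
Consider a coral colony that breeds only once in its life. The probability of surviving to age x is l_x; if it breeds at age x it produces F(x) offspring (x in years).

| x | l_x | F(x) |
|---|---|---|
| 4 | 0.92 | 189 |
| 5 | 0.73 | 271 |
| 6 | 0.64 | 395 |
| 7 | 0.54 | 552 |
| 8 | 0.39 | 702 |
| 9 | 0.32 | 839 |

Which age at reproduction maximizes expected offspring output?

Expected offspring if breeding at age x = l_x × F(x):
  age 4: 0.92 × 189 = 173.880
  age 5: 0.73 × 271 = 197.830
  age 6: 0.64 × 395 = 252.800
  age 7: 0.54 × 552 = 298.080
  age 8: 0.39 × 702 = 273.780
  age 9: 0.32 × 839 = 268.480
Maximum at age 7 (298.080).

7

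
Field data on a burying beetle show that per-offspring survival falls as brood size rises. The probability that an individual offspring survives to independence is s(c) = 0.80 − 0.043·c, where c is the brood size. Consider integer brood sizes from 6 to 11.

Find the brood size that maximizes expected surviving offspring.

9

Expected surviving offspring = c × s(c):
  c=6: 6 × 0.542 = 3.252
  c=7: 7 × 0.499 = 3.493
  c=8: 8 × 0.456 = 3.648
  c=9: 9 × 0.413 = 3.717
  c=10: 10 × 0.370 = 3.700
  c=11: 11 × 0.327 = 3.597
Maximum at c = 9 (3.717 surviving offspring).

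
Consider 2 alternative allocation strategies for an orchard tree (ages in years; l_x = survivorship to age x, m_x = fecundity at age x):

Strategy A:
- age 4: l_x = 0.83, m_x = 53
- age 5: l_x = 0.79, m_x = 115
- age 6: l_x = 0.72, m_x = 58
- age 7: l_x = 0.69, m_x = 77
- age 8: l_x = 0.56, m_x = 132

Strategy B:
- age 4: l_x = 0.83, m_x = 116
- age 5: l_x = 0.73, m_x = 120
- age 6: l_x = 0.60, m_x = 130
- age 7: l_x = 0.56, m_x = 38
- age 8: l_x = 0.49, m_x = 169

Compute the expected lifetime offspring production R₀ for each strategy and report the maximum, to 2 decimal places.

Strategy A: R₀ = 0.83×53 + 0.79×115 + 0.72×58 + 0.69×77 + 0.56×132 = 303.6500
Strategy B: R₀ = 0.83×116 + 0.73×120 + 0.60×130 + 0.56×38 + 0.49×169 = 365.9700
Highest R₀: strategy B with 365.9700.

365.97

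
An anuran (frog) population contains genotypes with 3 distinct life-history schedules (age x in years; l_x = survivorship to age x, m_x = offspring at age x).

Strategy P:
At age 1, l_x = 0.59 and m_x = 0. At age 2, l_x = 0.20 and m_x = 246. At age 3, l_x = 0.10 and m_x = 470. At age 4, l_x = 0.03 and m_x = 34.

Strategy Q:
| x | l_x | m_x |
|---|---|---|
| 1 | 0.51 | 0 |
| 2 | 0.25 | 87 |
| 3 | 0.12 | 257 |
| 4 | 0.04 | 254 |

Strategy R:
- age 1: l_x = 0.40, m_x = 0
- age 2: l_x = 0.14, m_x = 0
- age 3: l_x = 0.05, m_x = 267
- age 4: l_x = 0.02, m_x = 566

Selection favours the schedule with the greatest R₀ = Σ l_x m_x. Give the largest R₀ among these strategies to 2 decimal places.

Strategy P: R₀ = 0.59×0 + 0.20×246 + 0.10×470 + 0.03×34 = 97.2200
Strategy Q: R₀ = 0.51×0 + 0.25×87 + 0.12×257 + 0.04×254 = 62.7500
Strategy R: R₀ = 0.40×0 + 0.14×0 + 0.05×267 + 0.02×566 = 24.6700
Highest R₀: strategy P with 97.2200.

97.22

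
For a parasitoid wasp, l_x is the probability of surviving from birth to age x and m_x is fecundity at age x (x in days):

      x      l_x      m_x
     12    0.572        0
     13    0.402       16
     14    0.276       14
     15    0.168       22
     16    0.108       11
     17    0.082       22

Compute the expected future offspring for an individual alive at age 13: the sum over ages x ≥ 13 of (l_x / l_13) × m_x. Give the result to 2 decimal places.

l_13 = 0.402. Conditional survival from age 13 to x is l_x / l_13.
  x=13: (0.402/0.402) × 16 = 16.0000
  x=14: (0.276/0.402) × 14 = 9.6119
  x=15: (0.168/0.402) × 22 = 9.1940
  x=16: (0.108/0.402) × 11 = 2.9552
  x=17: (0.082/0.402) × 22 = 4.4876
Sum = 16.0000 + 9.6119 + 9.1940 + 2.9552 + 4.4876 = 42.2488

42.25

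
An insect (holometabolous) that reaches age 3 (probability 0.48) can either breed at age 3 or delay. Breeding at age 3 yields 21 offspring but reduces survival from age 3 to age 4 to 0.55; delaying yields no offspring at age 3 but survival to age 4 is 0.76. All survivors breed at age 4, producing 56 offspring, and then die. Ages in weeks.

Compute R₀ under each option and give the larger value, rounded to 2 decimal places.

24.86

breed at age 3: R₀ = 0.48 × (21 + 0.55 × 56) = 0.48 × 51.8000 = 24.8640
delay to age 4: R₀ = 0.48 × (0.76 × 56) = 0.48 × 42.5600 = 20.4288
Higher: breed at age 3 (24.8640).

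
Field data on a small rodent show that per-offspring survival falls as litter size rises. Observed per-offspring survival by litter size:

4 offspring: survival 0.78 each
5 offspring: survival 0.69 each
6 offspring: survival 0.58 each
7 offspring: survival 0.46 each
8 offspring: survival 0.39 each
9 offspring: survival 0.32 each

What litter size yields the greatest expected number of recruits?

Expected recruits = c × s(c):
  c=4: 4 × 0.78 = 3.120
  c=5: 5 × 0.69 = 3.450
  c=6: 6 × 0.58 = 3.480
  c=7: 7 × 0.46 = 3.220
  c=8: 8 × 0.39 = 3.120
  c=9: 9 × 0.32 = 2.880
Maximum at c = 6 (3.480 recruits).

6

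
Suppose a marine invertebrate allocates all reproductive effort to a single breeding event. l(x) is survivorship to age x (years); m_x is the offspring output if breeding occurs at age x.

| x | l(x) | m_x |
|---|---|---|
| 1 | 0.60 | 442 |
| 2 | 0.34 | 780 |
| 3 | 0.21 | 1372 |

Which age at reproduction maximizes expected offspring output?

3

Expected offspring if breeding at age x = l(x) × m_x:
  age 1: 0.60 × 442 = 265.200
  age 2: 0.34 × 780 = 265.200
  age 3: 0.21 × 1372 = 288.120
Maximum at age 3 (288.120).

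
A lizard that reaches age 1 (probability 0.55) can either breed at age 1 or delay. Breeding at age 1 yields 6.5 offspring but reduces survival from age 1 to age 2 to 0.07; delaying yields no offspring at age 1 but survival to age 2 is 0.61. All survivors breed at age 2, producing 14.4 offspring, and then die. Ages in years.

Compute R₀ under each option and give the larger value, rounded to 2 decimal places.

4.83

breed at age 1: R₀ = 0.55 × (6.5 + 0.07 × 14.4) = 0.55 × 7.5080 = 4.1294
delay to age 2: R₀ = 0.55 × (0.61 × 14.4) = 0.55 × 8.7840 = 4.8312
Higher: delay to age 2 (4.8312).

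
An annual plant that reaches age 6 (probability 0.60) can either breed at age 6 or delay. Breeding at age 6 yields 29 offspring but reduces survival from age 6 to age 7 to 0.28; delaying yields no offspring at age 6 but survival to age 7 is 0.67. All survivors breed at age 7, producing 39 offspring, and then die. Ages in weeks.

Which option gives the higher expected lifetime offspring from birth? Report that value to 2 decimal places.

23.95

breed at age 6: R₀ = 0.60 × (29 + 0.28 × 39) = 0.60 × 39.9200 = 23.9520
delay to age 7: R₀ = 0.60 × (0.67 × 39) = 0.60 × 26.1300 = 15.6780
Higher: breed at age 6 (23.9520).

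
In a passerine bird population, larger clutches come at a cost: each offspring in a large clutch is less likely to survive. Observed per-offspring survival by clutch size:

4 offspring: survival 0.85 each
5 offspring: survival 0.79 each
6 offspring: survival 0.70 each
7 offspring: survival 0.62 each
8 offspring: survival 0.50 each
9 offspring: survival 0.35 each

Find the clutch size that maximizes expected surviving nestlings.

Expected surviving nestlings = c × s(c):
  c=4: 4 × 0.85 = 3.400
  c=5: 5 × 0.79 = 3.950
  c=6: 6 × 0.70 = 4.200
  c=7: 7 × 0.62 = 4.340
  c=8: 8 × 0.50 = 4.000
  c=9: 9 × 0.35 = 3.150
Maximum at c = 7 (4.340 surviving nestlings).

7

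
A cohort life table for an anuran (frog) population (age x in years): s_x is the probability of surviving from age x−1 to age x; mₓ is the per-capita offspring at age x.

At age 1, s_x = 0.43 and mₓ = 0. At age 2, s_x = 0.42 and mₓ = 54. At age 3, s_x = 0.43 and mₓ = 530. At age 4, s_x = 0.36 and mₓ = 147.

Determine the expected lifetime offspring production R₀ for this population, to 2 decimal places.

Survivorship from birth: l_x = s_1·s_2·…·s_x.
  l_1 = 0.43000
  l_2 = 0.18060
  l_3 = 0.07766
  l_4 = 0.02796
R₀ = Σ l_x mₓ:
  age 1: 0.43000 × 0 = 0.0000
  age 2: 0.18060 × 54 = 9.7524
  age 3: 0.07766 × 530 = 41.1598
  age 4: 0.02796 × 147 = 4.1101
R₀ = 0.0000 + 9.7524 + 41.1598 + 4.1101 = 55.0223

55.02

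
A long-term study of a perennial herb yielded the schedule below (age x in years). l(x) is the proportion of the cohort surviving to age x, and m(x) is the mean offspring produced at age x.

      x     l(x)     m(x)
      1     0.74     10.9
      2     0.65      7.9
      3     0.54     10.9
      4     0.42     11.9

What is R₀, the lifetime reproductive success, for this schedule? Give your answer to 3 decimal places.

R₀ = Σ l(x) m(x):
  age 1: 0.74 × 10.9 = 8.0660
  age 2: 0.65 × 7.9 = 5.1350
  age 3: 0.54 × 10.9 = 5.8860
  age 4: 0.42 × 11.9 = 4.9980
R₀ = 8.0660 + 5.1350 + 5.8860 + 4.9980 = 24.0850

24.085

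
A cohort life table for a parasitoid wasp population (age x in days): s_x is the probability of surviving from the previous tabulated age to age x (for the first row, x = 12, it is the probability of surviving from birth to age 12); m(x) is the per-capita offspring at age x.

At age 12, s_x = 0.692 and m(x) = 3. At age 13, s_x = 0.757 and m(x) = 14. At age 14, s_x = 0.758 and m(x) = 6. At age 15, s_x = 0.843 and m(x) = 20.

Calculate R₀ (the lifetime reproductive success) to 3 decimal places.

Survivorship from birth: l_x = s_12·s_13·…·s_x.
  l_12 = 0.69200
  l_13 = 0.52384
  l_14 = 0.39707
  l_15 = 0.33473
R₀ = Σ l_x m(x):
  age 12: 0.69200 × 3 = 2.0760
  age 13: 0.52384 × 14 = 7.3338
  age 14: 0.39707 × 6 = 2.3824
  age 15: 0.33473 × 20 = 6.6946
R₀ = 2.0760 + 7.3338 + 2.3824 + 6.6946 = 18.4868

18.487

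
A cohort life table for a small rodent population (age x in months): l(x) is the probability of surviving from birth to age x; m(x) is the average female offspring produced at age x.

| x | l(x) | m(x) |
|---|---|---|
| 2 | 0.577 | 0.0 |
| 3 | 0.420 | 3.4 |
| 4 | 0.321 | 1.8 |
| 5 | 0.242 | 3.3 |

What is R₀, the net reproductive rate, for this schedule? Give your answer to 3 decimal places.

2.804

R₀ = Σ l(x) m(x):
  age 2: 0.577 × 0.0 = 0.0000
  age 3: 0.420 × 3.4 = 1.4280
  age 4: 0.321 × 1.8 = 0.5778
  age 5: 0.242 × 3.3 = 0.7986
R₀ = 0.0000 + 1.4280 + 0.5778 + 0.7986 = 2.8044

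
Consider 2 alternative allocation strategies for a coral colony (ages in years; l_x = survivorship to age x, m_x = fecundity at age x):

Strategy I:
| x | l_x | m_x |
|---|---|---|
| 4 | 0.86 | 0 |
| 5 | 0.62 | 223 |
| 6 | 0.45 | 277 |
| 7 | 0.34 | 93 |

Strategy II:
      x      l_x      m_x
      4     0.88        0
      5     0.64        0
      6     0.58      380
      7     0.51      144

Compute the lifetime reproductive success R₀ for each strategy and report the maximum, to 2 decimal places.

Strategy I: R₀ = 0.86×0 + 0.62×223 + 0.45×277 + 0.34×93 = 294.5300
Strategy II: R₀ = 0.88×0 + 0.64×0 + 0.58×380 + 0.51×144 = 293.8400
Highest R₀: strategy I with 294.5300.

294.53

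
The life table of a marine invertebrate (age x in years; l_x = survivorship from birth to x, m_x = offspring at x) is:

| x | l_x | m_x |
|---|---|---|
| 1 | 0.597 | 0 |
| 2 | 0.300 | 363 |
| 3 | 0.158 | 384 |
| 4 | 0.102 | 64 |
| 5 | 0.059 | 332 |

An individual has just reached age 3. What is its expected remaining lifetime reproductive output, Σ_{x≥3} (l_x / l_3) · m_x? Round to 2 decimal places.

l_3 = 0.158. Conditional survival from age 3 to x is l_x / l_3.
  x=3: (0.158/0.158) × 384 = 384.0000
  x=4: (0.102/0.158) × 64 = 41.3165
  x=5: (0.059/0.158) × 332 = 123.9747
Sum = 384.0000 + 41.3165 + 123.9747 = 549.2911

549.29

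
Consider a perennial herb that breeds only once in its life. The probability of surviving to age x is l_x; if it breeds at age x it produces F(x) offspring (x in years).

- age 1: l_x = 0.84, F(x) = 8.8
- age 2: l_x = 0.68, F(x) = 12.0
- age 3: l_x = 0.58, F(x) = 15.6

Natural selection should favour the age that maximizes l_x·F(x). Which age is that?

3

Expected offspring if breeding at age x = l_x × F(x):
  age 1: 0.84 × 8.8 = 7.392
  age 2: 0.68 × 12.0 = 8.160
  age 3: 0.58 × 15.6 = 9.048
Maximum at age 3 (9.048).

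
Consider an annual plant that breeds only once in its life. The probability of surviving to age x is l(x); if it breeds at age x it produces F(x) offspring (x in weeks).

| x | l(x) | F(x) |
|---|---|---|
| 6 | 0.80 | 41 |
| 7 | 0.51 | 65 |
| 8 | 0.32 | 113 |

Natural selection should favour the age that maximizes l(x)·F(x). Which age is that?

Expected offspring if breeding at age x = l(x) × F(x):
  age 6: 0.80 × 41 = 32.800
  age 7: 0.51 × 65 = 33.150
  age 8: 0.32 × 113 = 36.160
Maximum at age 8 (36.160).

8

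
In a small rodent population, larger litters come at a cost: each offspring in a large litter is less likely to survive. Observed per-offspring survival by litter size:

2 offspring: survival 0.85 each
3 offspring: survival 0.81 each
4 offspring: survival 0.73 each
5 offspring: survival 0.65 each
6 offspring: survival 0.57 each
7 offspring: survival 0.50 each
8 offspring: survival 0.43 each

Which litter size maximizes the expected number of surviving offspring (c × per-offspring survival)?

Expected surviving offspring = c × s(c):
  c=2: 2 × 0.85 = 1.700
  c=3: 3 × 0.81 = 2.430
  c=4: 4 × 0.73 = 2.920
  c=5: 5 × 0.65 = 3.250
  c=6: 6 × 0.57 = 3.420
  c=7: 7 × 0.50 = 3.500
  c=8: 8 × 0.43 = 3.440
Maximum at c = 7 (3.500 surviving offspring).

7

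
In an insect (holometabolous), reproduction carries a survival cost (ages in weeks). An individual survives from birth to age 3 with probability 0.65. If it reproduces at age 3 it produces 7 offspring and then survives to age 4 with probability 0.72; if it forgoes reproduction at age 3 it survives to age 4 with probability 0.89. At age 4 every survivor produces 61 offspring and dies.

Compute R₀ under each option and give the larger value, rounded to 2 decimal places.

35.29

breed at age 3: R₀ = 0.65 × (7 + 0.72 × 61) = 0.65 × 50.9200 = 33.0980
delay to age 4: R₀ = 0.65 × (0.89 × 61) = 0.65 × 54.2900 = 35.2885
Higher: delay to age 4 (35.2885).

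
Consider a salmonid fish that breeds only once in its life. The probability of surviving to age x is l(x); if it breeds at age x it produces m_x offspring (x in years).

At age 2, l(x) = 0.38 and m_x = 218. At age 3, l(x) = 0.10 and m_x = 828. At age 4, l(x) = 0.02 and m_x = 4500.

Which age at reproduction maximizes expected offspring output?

4

Expected offspring if breeding at age x = l(x) × m_x:
  age 2: 0.38 × 218 = 82.840
  age 3: 0.10 × 828 = 82.800
  age 4: 0.02 × 4500 = 90.000
Maximum at age 4 (90.000).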